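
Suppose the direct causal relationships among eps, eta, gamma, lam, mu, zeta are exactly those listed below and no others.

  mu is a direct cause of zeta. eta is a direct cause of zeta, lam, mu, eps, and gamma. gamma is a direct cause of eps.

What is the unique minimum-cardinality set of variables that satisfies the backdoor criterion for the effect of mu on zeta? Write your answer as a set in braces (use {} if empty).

Variables eligible for adjustment (non-descendants of mu, excluding mu and zeta): {eps, eta, gamma, lam}.
Backdoor paths from mu to zeta:
  P1: mu <- eta -> zeta
The empty set is not sufficient: P1 (mu <- eta -> zeta) has no collider blocking it and no conditioned non-collider, so it is open.
Try {eta}:
  P1: blocked at fork node eta ∈ conditioning set.
{eta} contains no descendant of mu and blocks every backdoor path.
No other singleton works — e.g. {lam} leaves P1 open — so {eta} is the unique smallest valid adjustment set.

{eta}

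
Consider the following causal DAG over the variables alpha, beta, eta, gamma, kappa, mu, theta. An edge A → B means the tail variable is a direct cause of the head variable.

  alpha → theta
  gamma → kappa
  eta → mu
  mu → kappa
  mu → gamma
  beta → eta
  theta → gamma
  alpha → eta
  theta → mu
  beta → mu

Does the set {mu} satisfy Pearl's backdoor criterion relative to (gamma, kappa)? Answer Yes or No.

Yes

Backdoor paths from gamma to kappa (paths whose first edge points into gamma):
  P1: gamma <- theta <- alpha -> eta <- beta -> mu -> kappa
  P2: gamma <- theta <- alpha -> eta -> mu -> kappa
  P3: gamma <- theta -> mu -> kappa
  P4: gamma <- mu -> kappa
Condition 1 (no descendant of gamma in the set): holds — descendants of gamma are {kappa}; none are in {mu}.
Condition 2 (every backdoor path blocked by {mu}):
  P1: blocked at chain node mu ∈ conditioning set.
  P2: blocked at chain node mu ∈ conditioning set.
  P3: blocked at chain node mu ∈ conditioning set.
  P4: blocked at fork node mu ∈ conditioning set.
{mu} satisfies the backdoor criterion.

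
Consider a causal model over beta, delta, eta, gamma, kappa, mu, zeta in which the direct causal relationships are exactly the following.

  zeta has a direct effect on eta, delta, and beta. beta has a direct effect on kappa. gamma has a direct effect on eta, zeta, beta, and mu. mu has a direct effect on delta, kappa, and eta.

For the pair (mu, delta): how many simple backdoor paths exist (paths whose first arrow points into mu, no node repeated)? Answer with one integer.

A backdoor path from mu to delta is any simple undirected path whose first edge points into mu (i.e. leaves mu via a parent).
Parents of mu: {gamma}.
Enumerating:
  P1: mu <- gamma -> zeta -> delta
  P2: mu <- gamma -> beta <- zeta -> delta
  P3: mu <- gamma -> eta <- zeta -> delta
That exhausts the simple backdoor paths. Count: 3.

3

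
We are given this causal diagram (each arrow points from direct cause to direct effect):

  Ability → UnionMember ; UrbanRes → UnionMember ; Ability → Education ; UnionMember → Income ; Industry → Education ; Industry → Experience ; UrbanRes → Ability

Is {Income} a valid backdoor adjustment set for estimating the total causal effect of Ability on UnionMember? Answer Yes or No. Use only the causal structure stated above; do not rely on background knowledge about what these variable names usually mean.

Backdoor paths from Ability to UnionMember (paths whose first edge points into Ability):
  P1: Ability <- UrbanRes -> UnionMember
Condition 1 (no descendant of Ability in the set): FAILS — Income is a descendant of Ability.
Condition 2 (every backdoor path blocked by {Income}):
  P1: open — no interior node is in the conditioning set.
{Income} does not satisfy the backdoor criterion.

No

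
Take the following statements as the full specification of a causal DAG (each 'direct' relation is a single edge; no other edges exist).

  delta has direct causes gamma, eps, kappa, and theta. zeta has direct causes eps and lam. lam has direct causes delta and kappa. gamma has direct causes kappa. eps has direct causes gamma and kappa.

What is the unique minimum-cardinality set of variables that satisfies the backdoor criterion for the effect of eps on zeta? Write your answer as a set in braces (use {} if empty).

{gamma, kappa}

Variables eligible for adjustment (non-descendants of eps, excluding eps and zeta): {gamma, kappa, theta}.
Backdoor paths from eps to zeta:
  P1: eps <- kappa -> gamma -> delta -> lam -> zeta
  P2: eps <- kappa -> delta -> lam -> zeta
  P3: eps <- kappa -> lam -> zeta
  P4: eps <- gamma <- kappa -> delta -> lam -> zeta
  P5: eps <- gamma <- kappa -> lam -> zeta
  P6: eps <- gamma -> delta <- kappa -> lam -> zeta
  P7: eps <- gamma -> delta -> lam -> zeta
The empty set is not sufficient: P1 (eps <- kappa -> gamma -> delta -> lam -> zeta) has no collider blocking it and no conditioned non-collider, so it is open.
Try {gamma, kappa}:
  P1: blocked at fork node kappa ∈ conditioning set.
  P2: blocked at fork node kappa ∈ conditioning set.
  P3: blocked at fork node kappa ∈ conditioning set.
  P4: blocked at chain node gamma ∈ conditioning set.
  P5: blocked at chain node gamma ∈ conditioning set.
  P6: blocked at fork node gamma ∈ conditioning set.
  P7: blocked at fork node gamma ∈ conditioning set.
{gamma, kappa} contains no descendant of eps and blocks every backdoor path.
Every element of {gamma, kappa} is needed (dropping gamma leaves P7 open; dropping kappa leaves P2 open), so no proper subset is valid.
Among all size-2 subsets of the eligible variables, only {gamma, kappa} blocks every backdoor path, so it is the unique smallest valid adjustment set.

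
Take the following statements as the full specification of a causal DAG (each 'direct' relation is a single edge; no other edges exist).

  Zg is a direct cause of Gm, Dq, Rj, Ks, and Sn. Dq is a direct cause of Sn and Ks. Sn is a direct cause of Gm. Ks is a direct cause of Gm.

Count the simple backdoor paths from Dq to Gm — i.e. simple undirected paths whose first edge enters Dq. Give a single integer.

3

A backdoor path from Dq to Gm is any simple undirected path whose first edge points into Dq (i.e. leaves Dq via a parent).
Parents of Dq: {Zg}.
Enumerating:
  P1: Dq <- Zg -> Ks -> Gm
  P2: Dq <- Zg -> Sn -> Gm
  P3: Dq <- Zg -> Gm
That exhausts the simple backdoor paths. Count: 3.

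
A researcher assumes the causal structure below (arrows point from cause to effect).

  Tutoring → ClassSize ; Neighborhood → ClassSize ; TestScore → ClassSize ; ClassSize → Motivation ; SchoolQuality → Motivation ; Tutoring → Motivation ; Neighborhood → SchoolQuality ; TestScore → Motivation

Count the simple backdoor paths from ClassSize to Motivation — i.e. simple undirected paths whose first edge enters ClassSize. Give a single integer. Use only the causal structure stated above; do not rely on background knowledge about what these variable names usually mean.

3

A backdoor path from ClassSize to Motivation is any simple undirected path whose first edge points into ClassSize (i.e. leaves ClassSize via a parent).
Parents of ClassSize: {Neighborhood, TestScore, Tutoring}.
Enumerating:
  P1: ClassSize <- Tutoring -> Motivation
  P2: ClassSize <- Neighborhood -> SchoolQuality -> Motivation
  P3: ClassSize <- TestScore -> Motivation
That exhausts the simple backdoor paths. Count: 3.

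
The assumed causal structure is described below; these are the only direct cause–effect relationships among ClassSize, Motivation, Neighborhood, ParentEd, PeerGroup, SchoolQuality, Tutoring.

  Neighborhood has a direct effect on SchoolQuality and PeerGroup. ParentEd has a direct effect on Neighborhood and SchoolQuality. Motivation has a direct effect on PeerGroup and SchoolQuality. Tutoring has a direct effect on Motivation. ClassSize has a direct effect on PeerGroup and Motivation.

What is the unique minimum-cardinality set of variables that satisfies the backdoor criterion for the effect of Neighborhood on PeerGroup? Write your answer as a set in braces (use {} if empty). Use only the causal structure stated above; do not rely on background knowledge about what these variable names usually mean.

Variables eligible for adjustment (non-descendants of Neighborhood, excluding Neighborhood and PeerGroup): {ClassSize, Motivation, ParentEd, Tutoring}.
Backdoor paths from Neighborhood to PeerGroup:
  P1: Neighborhood <- ParentEd -> SchoolQuality <- Motivation <- ClassSize -> PeerGroup
  P2: Neighborhood <- ParentEd -> SchoolQuality <- Motivation -> PeerGroup
Each backdoor path contains an unconditioned collider, so every path is already blocked with the empty conditioning set:
  P1: blocked at collider SchoolQuality (neither it nor any descendant is in the conditioning set).
  P2: blocked at collider SchoolQuality (neither it nor any descendant is in the conditioning set).
The empty set is therefore the unique smallest valid set.

{}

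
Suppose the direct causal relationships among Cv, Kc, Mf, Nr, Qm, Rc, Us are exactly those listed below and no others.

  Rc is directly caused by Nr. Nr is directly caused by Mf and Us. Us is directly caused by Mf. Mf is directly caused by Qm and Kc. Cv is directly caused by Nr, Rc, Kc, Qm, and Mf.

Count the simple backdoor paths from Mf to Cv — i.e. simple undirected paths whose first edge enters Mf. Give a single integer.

A backdoor path from Mf to Cv is any simple undirected path whose first edge points into Mf (i.e. leaves Mf via a parent).
Parents of Mf: {Kc, Qm}.
Enumerating:
  P1: Mf <- Qm -> Cv
  P2: Mf <- Kc -> Cv
That exhausts the simple backdoor paths. Count: 2.

2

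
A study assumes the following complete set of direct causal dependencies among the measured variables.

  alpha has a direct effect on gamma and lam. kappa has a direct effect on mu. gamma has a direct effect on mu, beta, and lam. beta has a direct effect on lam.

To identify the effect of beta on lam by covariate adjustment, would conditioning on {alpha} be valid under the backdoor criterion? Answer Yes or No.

No

Backdoor paths from beta to lam (paths whose first edge points into beta):
  P1: beta <- gamma <- alpha -> lam
  P2: beta <- gamma -> lam
Condition 1 (no descendant of beta in the set): holds — descendants of beta are {lam}; none are in {alpha}.
Condition 2 (every backdoor path blocked by {alpha}):
  P1: blocked at fork node alpha ∈ conditioning set.
  P2: open — no interior node is in the conditioning set.
{alpha} does not satisfy the backdoor criterion.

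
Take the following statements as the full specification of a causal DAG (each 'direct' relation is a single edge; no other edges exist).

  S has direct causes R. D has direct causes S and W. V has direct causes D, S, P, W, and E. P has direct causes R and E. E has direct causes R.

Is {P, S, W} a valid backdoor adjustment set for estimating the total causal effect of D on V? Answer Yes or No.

Yes

Backdoor paths from D to V (paths whose first edge points into D):
  P1: D <- W -> V
  P2: D <- S <- R -> E -> P -> V
  P3: D <- S <- R -> E -> V
  P4: D <- S <- R -> P <- E -> V
  P5: D <- S <- R -> P -> V
  P6: D <- S -> V
Condition 1 (no descendant of D in the set): holds — descendants of D are {V}; none are in {P, S, W}.
Condition 2 (every backdoor path blocked by {P, S, W}):
  P1: blocked at fork node W ∈ conditioning set.
  P2: blocked at chain node S ∈ conditioning set.
  P3: blocked at chain node S ∈ conditioning set.
  P4: blocked at chain node S ∈ conditioning set.
  P5: blocked at chain node S ∈ conditioning set.
  P6: blocked at fork node S ∈ conditioning set.
{P, S, W} satisfies the backdoor criterion.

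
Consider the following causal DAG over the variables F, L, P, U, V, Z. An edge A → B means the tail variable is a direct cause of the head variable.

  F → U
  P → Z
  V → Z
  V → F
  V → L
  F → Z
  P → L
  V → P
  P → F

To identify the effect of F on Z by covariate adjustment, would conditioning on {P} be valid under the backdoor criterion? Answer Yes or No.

No

Backdoor paths from F to Z (paths whose first edge points into F):
  P1: F <- V -> P -> Z
  P2: F <- V -> L <- P -> Z
  P3: F <- V -> Z
  P4: F <- P <- V -> Z
  P5: F <- P -> L <- V -> Z
  P6: F <- P -> Z
Condition 1 (no descendant of F in the set): holds — descendants of F are {U, Z}; none are in {P}.
Condition 2 (every backdoor path blocked by {P}):
  P1: blocked at chain node P ∈ conditioning set.
  P2: blocked at collider L (neither it nor any descendant is in the conditioning set).
  P3: open — no interior node is in the conditioning set.
  P4: blocked at chain node P ∈ conditioning set.
  P5: blocked at fork node P ∈ conditioning set.
  P6: blocked at fork node P ∈ conditioning set.
{P} does not satisfy the backdoor criterion.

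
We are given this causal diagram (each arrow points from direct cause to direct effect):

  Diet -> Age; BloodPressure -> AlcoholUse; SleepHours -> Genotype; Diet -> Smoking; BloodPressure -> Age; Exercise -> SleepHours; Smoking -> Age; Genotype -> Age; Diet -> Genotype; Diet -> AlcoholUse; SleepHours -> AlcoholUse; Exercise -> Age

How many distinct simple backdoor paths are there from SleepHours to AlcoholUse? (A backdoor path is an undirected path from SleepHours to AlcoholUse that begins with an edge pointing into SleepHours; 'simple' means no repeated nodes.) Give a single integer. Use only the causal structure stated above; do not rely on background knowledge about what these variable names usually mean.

A backdoor path from SleepHours to AlcoholUse is any simple undirected path whose first edge points into SleepHours (i.e. leaves SleepHours via a parent).
Parents of SleepHours: {Exercise}.
Enumerating:
  P1: SleepHours <- Exercise -> Age <- Diet -> AlcoholUse
  P2: SleepHours <- Exercise -> Age <- Genotype <- Diet -> AlcoholUse
  P3: SleepHours <- Exercise -> Age <- BloodPressure -> AlcoholUse
  P4: SleepHours <- Exercise -> Age <- Smoking <- Diet -> AlcoholUse
That exhausts the simple backdoor paths. Count: 4.

4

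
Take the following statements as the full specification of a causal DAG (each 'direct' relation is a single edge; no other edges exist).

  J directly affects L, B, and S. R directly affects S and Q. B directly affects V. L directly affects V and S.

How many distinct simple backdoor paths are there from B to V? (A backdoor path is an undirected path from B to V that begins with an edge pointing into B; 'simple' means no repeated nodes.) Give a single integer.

2

A backdoor path from B to V is any simple undirected path whose first edge points into B (i.e. leaves B via a parent).
Parents of B: {J}.
Enumerating:
  P1: B <- J -> L -> V
  P2: B <- J -> S <- L -> V
That exhausts the simple backdoor paths. Count: 2.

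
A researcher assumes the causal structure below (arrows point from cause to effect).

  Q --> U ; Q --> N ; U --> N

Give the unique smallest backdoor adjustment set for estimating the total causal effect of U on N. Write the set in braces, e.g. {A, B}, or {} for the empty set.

Variables eligible for adjustment (non-descendants of U, excluding U and N): {Q}.
Backdoor paths from U to N:
  P1: U <- Q -> N
The empty set is not sufficient: P1 (U <- Q -> N) has no collider blocking it and no conditioned non-collider, so it is open.
Try {Q}:
  P1: blocked at fork node Q ∈ conditioning set.
{Q} contains no descendant of U and blocks every backdoor path.
{Q} is the unique smallest valid adjustment set.

{Q}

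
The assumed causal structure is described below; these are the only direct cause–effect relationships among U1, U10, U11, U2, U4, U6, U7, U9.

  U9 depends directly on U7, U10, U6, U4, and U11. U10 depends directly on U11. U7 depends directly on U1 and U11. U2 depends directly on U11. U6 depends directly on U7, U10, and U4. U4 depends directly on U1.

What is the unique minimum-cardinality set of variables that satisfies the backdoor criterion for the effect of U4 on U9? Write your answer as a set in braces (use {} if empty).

Variables eligible for adjustment (non-descendants of U4, excluding U4 and U9): {U1, U10, U11, U2, U7}.
Backdoor paths from U4 to U9:
  P1: U4 <- U1 -> U7 <- U11 -> U10 -> U6 -> U9
  P2: U4 <- U1 -> U7 <- U11 -> U10 -> U9
  P3: U4 <- U1 -> U7 <- U11 -> U9
  P4: U4 <- U1 -> U7 -> U6 <- U10 <- U11 -> U9
  P5: U4 <- U1 -> U7 -> U6 <- U10 -> U9
  P6: U4 <- U1 -> U7 -> U6 -> U9
  P7: U4 <- U1 -> U7 -> U9
The empty set is not sufficient: P6 (U4 <- U1 -> U7 -> U6 -> U9) has no collider blocking it and no conditioned non-collider, so it is open.
Try {U1}:
  P1: blocked at fork node U1 ∈ conditioning set.
  P2: blocked at fork node U1 ∈ conditioning set.
  P3: blocked at fork node U1 ∈ conditioning set.
  P4: blocked at fork node U1 ∈ conditioning set.
  P5: blocked at fork node U1 ∈ conditioning set.
  P6: blocked at fork node U1 ∈ conditioning set.
  P7: blocked at fork node U1 ∈ conditioning set.
{U1} contains no descendant of U4 and blocks every backdoor path.
No other singleton works — e.g. {U11} leaves P6 open — so {U1} is the unique smallest valid adjustment set.

{U1}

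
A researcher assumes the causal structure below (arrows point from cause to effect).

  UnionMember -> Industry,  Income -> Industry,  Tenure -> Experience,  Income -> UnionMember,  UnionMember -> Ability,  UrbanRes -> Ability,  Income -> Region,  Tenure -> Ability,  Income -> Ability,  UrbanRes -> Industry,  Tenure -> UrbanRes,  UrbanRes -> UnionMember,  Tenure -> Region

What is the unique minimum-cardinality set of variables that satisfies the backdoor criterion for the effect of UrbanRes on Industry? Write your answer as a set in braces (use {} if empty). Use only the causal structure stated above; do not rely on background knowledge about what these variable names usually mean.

Variables eligible for adjustment (non-descendants of UrbanRes, excluding UrbanRes and Industry): {Experience, Income, Region, Tenure}.
Backdoor paths from UrbanRes to Industry:
  P1: UrbanRes <- Tenure -> Region <- Income -> UnionMember -> Industry
  P2: UrbanRes <- Tenure -> Region <- Income -> Ability <- UnionMember -> Industry
  P3: UrbanRes <- Tenure -> Region <- Income -> Industry
  P4: UrbanRes <- Tenure -> Ability <- Income -> UnionMember -> Industry
  P5: UrbanRes <- Tenure -> Ability <- Income -> Industry
  P6: UrbanRes <- Tenure -> Ability <- UnionMember <- Income -> Industry
  P7: UrbanRes <- Tenure -> Ability <- UnionMember -> Industry
Each backdoor path contains an unconditioned collider, so every path is already blocked with the empty conditioning set:
  P1: blocked at collider Region (neither it nor any descendant is in the conditioning set).
  P2: blocked at collider Region (neither it nor any descendant is in the conditioning set).
  P3: blocked at collider Region (neither it nor any descendant is in the conditioning set).
  P4: blocked at collider Ability (neither it nor any descendant is in the conditioning set).
  P5: blocked at collider Ability (neither it nor any descendant is in the conditioning set).
  P6: blocked at collider Ability (neither it nor any descendant is in the conditioning set).
  P7: blocked at collider Ability (neither it nor any descendant is in the conditioning set).
The empty set is therefore the unique smallest valid set.

{}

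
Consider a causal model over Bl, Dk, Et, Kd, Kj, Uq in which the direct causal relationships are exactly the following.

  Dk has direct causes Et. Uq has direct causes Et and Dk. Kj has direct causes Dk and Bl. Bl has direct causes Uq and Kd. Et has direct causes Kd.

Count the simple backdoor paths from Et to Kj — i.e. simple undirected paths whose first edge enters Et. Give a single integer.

2

A backdoor path from Et to Kj is any simple undirected path whose first edge points into Et (i.e. leaves Et via a parent).
Parents of Et: {Kd}.
Enumerating:
  P1: Et <- Kd -> Bl <- Uq <- Dk -> Kj
  P2: Et <- Kd -> Bl -> Kj
That exhausts the simple backdoor paths. Count: 2.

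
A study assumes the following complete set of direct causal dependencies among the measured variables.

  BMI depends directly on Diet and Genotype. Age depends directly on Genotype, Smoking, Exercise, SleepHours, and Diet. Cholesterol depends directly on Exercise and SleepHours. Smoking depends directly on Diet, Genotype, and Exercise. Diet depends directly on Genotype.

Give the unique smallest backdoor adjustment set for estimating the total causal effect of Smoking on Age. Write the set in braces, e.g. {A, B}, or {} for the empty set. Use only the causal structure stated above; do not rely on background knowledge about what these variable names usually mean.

{Diet, Exercise, Genotype}

Variables eligible for adjustment (non-descendants of Smoking, excluding Smoking and Age): {BMI, Cholesterol, Diet, Exercise, Genotype, SleepHours}.
Backdoor paths from Smoking to Age:
  P1: Smoking <- Exercise -> Cholesterol <- SleepHours -> Age
  P2: Smoking <- Exercise -> Age
  P3: Smoking <- Genotype -> Diet -> Age
  P4: Smoking <- Genotype -> BMI <- Diet -> Age
  P5: Smoking <- Genotype -> Age
  P6: Smoking <- Diet <- Genotype -> Age
  P7: Smoking <- Diet -> BMI <- Genotype -> Age
  P8: Smoking <- Diet -> Age
The empty set is not sufficient: P2 (Smoking <- Exercise -> Age) has no collider blocking it and no conditioned non-collider, so it is open.
Try {Diet, Exercise, Genotype}:
  P1: blocked at fork node Exercise ∈ conditioning set.
  P2: blocked at fork node Exercise ∈ conditioning set.
  P3: blocked at fork node Genotype ∈ conditioning set.
  P4: blocked at fork node Genotype ∈ conditioning set.
  P5: blocked at fork node Genotype ∈ conditioning set.
  P6: blocked at chain node Diet ∈ conditioning set.
  P7: blocked at fork node Diet ∈ conditioning set.
  P8: blocked at fork node Diet ∈ conditioning set.
{Diet, Exercise, Genotype} contains no descendant of Smoking and blocks every backdoor path.
Every element of {Diet, Exercise, Genotype} is needed (dropping Diet leaves P8 open; dropping Exercise leaves P2 open; dropping Genotype leaves P5 open), so no proper subset is valid.
Among all size-3 subsets of the eligible variables, only {Diet, Exercise, Genotype} blocks every backdoor path, so it is the unique smallest valid adjustment set.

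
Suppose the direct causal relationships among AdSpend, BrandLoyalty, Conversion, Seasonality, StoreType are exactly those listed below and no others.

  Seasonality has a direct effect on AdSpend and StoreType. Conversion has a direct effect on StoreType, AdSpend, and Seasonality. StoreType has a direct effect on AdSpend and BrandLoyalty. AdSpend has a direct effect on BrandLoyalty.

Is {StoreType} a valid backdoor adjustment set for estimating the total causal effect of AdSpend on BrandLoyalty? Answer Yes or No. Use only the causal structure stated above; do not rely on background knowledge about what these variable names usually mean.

Yes

Backdoor paths from AdSpend to BrandLoyalty (paths whose first edge points into AdSpend):
  P1: AdSpend <- Conversion -> Seasonality -> StoreType -> BrandLoyalty
  P2: AdSpend <- Conversion -> StoreType -> BrandLoyalty
  P3: AdSpend <- Seasonality <- Conversion -> StoreType -> BrandLoyalty
  P4: AdSpend <- Seasonality -> StoreType -> BrandLoyalty
  P5: AdSpend <- StoreType -> BrandLoyalty
Condition 1 (no descendant of AdSpend in the set): holds — descendants of AdSpend are {BrandLoyalty}; none are in {StoreType}.
Condition 2 (every backdoor path blocked by {StoreType}):
  P1: blocked at chain node StoreType ∈ conditioning set.
  P2: blocked at chain node StoreType ∈ conditioning set.
  P3: blocked at chain node StoreType ∈ conditioning set.
  P4: blocked at chain node StoreType ∈ conditioning set.
  P5: blocked at fork node StoreType ∈ conditioning set.
{StoreType} satisfies the backdoor criterion.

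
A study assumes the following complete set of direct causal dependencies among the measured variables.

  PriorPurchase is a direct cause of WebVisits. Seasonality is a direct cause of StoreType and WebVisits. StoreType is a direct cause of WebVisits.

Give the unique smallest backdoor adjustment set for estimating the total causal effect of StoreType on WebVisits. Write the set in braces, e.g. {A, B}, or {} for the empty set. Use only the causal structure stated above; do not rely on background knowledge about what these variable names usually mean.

Variables eligible for adjustment (non-descendants of StoreType, excluding StoreType and WebVisits): {PriorPurchase, Seasonality}.
Backdoor paths from StoreType to WebVisits:
  P1: StoreType <- Seasonality -> WebVisits
The empty set is not sufficient: P1 (StoreType <- Seasonality -> WebVisits) has no collider blocking it and no conditioned non-collider, so it is open.
Try {Seasonality}:
  P1: blocked at fork node Seasonality ∈ conditioning set.
{Seasonality} contains no descendant of StoreType and blocks every backdoor path.
No other singleton works — e.g. {PriorPurchase} leaves P1 open — so {Seasonality} is the unique smallest valid adjustment set.

{Seasonality}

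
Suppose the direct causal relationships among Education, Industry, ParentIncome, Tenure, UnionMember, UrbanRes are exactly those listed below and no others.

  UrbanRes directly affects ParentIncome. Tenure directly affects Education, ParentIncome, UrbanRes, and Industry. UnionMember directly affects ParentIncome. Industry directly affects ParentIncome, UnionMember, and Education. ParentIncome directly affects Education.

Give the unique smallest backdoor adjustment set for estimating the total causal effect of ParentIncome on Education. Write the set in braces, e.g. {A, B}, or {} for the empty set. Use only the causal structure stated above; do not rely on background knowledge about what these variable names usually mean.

Variables eligible for adjustment (non-descendants of ParentIncome, excluding ParentIncome and Education): {Industry, Tenure, UnionMember, UrbanRes}.
Backdoor paths from ParentIncome to Education:
  P1: ParentIncome <- Tenure -> Industry -> Education
  P2: ParentIncome <- Tenure -> Education
  P3: ParentIncome <- Industry <- Tenure -> Education
  P4: ParentIncome <- Industry -> Education
  P5: ParentIncome <- UnionMember <- Industry <- Tenure -> Education
  P6: ParentIncome <- UnionMember <- Industry -> Education
  P7: ParentIncome <- UrbanRes <- Tenure -> Industry -> Education
  P8: ParentIncome <- UrbanRes <- Tenure -> Education
The empty set is not sufficient: P1 (ParentIncome <- Tenure -> Industry -> Education) has no collider blocking it and no conditioned non-collider, so it is open.
Try {Industry, Tenure}:
  P1: blocked at fork node Tenure ∈ conditioning set.
  P2: blocked at fork node Tenure ∈ conditioning set.
  P3: blocked at chain node Industry ∈ conditioning set.
  P4: blocked at fork node Industry ∈ conditioning set.
  P5: blocked at chain node Industry ∈ conditioning set.
  P6: blocked at fork node Industry ∈ conditioning set.
  P7: blocked at fork node Tenure ∈ conditioning set.
  P8: blocked at fork node Tenure ∈ conditioning set.
{Industry, Tenure} contains no descendant of ParentIncome and blocks every backdoor path.
Every element of {Industry, Tenure} is needed (dropping Industry leaves P4 open; dropping Tenure leaves P2 open), so no proper subset is valid.
Among all size-2 subsets of the eligible variables, only {Industry, Tenure} blocks every backdoor path, so it is the unique smallest valid adjustment set.

{Industry, Tenure}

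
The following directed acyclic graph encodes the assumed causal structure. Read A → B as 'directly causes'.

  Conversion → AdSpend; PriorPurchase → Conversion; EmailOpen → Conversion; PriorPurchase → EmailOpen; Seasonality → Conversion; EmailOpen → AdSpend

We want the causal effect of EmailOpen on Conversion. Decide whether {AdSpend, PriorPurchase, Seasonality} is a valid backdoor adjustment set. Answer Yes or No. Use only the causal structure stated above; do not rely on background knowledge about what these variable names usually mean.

Backdoor paths from EmailOpen to Conversion (paths whose first edge points into EmailOpen):
  P1: EmailOpen <- PriorPurchase -> Conversion
Condition 1 (no descendant of EmailOpen in the set): FAILS — AdSpend is a descendant of EmailOpen.
Condition 2 (every backdoor path blocked by {AdSpend, PriorPurchase, Seasonality}):
  P1: blocked at fork node PriorPurchase ∈ conditioning set.
{AdSpend, PriorPurchase, Seasonality} does not satisfy the backdoor criterion.

No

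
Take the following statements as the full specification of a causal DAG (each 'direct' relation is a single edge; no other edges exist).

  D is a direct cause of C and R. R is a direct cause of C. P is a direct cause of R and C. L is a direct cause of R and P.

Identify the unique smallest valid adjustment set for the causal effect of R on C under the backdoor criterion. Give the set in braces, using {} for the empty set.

{D, P}

Variables eligible for adjustment (non-descendants of R, excluding R and C): {D, L, P}.
Backdoor paths from R to C:
  P1: R <- L -> P -> C
  P2: R <- P -> C
  P3: R <- D -> C
The empty set is not sufficient: P1 (R <- L -> P -> C) has no collider blocking it and no conditioned non-collider, so it is open.
Try {D, P}:
  P1: blocked at chain node P ∈ conditioning set.
  P2: blocked at fork node P ∈ conditioning set.
  P3: blocked at fork node D ∈ conditioning set.
{D, P} contains no descendant of R and blocks every backdoor path.
Every element of {D, P} is needed (dropping D leaves P3 open; dropping P leaves P1 open), so no proper subset is valid.
Among all size-2 subsets of the eligible variables, only {D, P} blocks every backdoor path, so it is the unique smallest valid adjustment set.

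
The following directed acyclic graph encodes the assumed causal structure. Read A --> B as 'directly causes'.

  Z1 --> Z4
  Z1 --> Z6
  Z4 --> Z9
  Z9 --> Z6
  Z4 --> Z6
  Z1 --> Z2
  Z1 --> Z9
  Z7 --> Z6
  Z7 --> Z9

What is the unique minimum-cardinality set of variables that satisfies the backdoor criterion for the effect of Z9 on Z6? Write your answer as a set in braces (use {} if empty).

{Z1, Z4, Z7}

Variables eligible for adjustment (non-descendants of Z9, excluding Z9 and Z6): {Z1, Z2, Z4, Z7}.
Backdoor paths from Z9 to Z6:
  P1: Z9 <- Z7 -> Z6
  P2: Z9 <- Z1 -> Z4 -> Z6
  P3: Z9 <- Z1 -> Z6
  P4: Z9 <- Z4 <- Z1 -> Z6
  P5: Z9 <- Z4 -> Z6
The empty set is not sufficient: P1 (Z9 <- Z7 -> Z6) has no collider blocking it and no conditioned non-collider, so it is open.
Try {Z1, Z4, Z7}:
  P1: blocked at fork node Z7 ∈ conditioning set.
  P2: blocked at fork node Z1 ∈ conditioning set.
  P3: blocked at fork node Z1 ∈ conditioning set.
  P4: blocked at chain node Z4 ∈ conditioning set.
  P5: blocked at fork node Z4 ∈ conditioning set.
{Z1, Z4, Z7} contains no descendant of Z9 and blocks every backdoor path.
Every element of {Z1, Z4, Z7} is needed (dropping Z1 leaves P3 open; dropping Z4 leaves P5 open; dropping Z7 leaves P1 open), so no proper subset is valid.
Among all size-3 subsets of the eligible variables, only {Z1, Z4, Z7} blocks every backdoor path, so it is the unique smallest valid adjustment set.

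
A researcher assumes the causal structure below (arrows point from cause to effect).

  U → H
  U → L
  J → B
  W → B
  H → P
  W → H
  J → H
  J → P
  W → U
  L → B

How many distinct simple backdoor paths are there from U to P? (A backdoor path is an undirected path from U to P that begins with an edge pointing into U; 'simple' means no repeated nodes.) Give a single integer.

4

A backdoor path from U to P is any simple undirected path whose first edge points into U (i.e. leaves U via a parent).
Parents of U: {W}.
Enumerating:
  P1: U <- W -> H <- J -> P
  P2: U <- W -> H -> P
  P3: U <- W -> B <- J -> H -> P
  P4: U <- W -> B <- J -> P
That exhausts the simple backdoor paths. Count: 4.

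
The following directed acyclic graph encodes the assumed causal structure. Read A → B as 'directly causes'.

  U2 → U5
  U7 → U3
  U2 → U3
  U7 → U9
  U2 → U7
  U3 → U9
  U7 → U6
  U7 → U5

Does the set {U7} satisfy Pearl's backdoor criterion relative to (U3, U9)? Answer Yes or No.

Backdoor paths from U3 to U9 (paths whose first edge points into U3):
  P1: U3 <- U2 -> U7 -> U9
  P2: U3 <- U2 -> U5 <- U7 -> U9
  P3: U3 <- U7 -> U9
Condition 1 (no descendant of U3 in the set): holds — descendants of U3 are {U9}; none are in {U7}.
Condition 2 (every backdoor path blocked by {U7}):
  P1: blocked at chain node U7 ∈ conditioning set.
  P2: blocked at collider U5 (neither it nor any descendant is in the conditioning set).
  P3: blocked at fork node U7 ∈ conditioning set.
{U7} satisfies the backdoor criterion.

Yes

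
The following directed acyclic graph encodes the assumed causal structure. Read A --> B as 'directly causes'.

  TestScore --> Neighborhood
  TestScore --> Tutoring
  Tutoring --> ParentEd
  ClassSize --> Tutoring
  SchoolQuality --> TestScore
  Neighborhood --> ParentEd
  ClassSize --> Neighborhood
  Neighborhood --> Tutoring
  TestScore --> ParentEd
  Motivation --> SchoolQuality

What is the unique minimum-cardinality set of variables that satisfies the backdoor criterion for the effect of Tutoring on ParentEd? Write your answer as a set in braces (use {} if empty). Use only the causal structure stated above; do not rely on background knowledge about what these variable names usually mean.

Variables eligible for adjustment (non-descendants of Tutoring, excluding Tutoring and ParentEd): {ClassSize, Motivation, Neighborhood, SchoolQuality, TestScore}.
Backdoor paths from Tutoring to ParentEd:
  P1: Tutoring <- ClassSize -> Neighborhood <- TestScore -> ParentEd
  P2: Tutoring <- ClassSize -> Neighborhood -> ParentEd
  P3: Tutoring <- TestScore -> Neighborhood -> ParentEd
  P4: Tutoring <- TestScore -> ParentEd
  P5: Tutoring <- Neighborhood <- TestScore -> ParentEd
  P6: Tutoring <- Neighborhood -> ParentEd
The empty set is not sufficient: P2 (Tutoring <- ClassSize -> Neighborhood -> ParentEd) has no collider blocking it and no conditioned non-collider, so it is open.
Try {Neighborhood, TestScore}:
  P1: blocked at fork node TestScore ∈ conditioning set.
  P2: blocked at chain node Neighborhood ∈ conditioning set.
  P3: blocked at fork node TestScore ∈ conditioning set.
  P4: blocked at fork node TestScore ∈ conditioning set.
  P5: blocked at chain node Neighborhood ∈ conditioning set.
  P6: blocked at fork node Neighborhood ∈ conditioning set.
{Neighborhood, TestScore} contains no descendant of Tutoring and blocks every backdoor path.
Every element of {Neighborhood, TestScore} is needed (dropping Neighborhood leaves P2 open; dropping TestScore leaves P1 open), so no proper subset is valid.
Among all size-2 subsets of the eligible variables, only {Neighborhood, TestScore} blocks every backdoor path, so it is the unique smallest valid adjustment set.

{Neighborhood, TestScore}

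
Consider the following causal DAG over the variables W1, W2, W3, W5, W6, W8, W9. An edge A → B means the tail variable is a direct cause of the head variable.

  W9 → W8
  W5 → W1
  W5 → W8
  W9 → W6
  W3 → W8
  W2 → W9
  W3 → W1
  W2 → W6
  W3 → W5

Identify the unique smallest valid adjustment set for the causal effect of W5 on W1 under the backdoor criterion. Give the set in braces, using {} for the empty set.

Variables eligible for adjustment (non-descendants of W5, excluding W5 and W1): {W2, W3, W6, W9}.
Backdoor paths from W5 to W1:
  P1: W5 <- W3 -> W1
The empty set is not sufficient: P1 (W5 <- W3 -> W1) has no collider blocking it and no conditioned non-collider, so it is open.
Try {W3}:
  P1: blocked at fork node W3 ∈ conditioning set.
{W3} contains no descendant of W5 and blocks every backdoor path.
No other singleton works — e.g. {W2} leaves P1 open — so {W3} is the unique smallest valid adjustment set.

{W3}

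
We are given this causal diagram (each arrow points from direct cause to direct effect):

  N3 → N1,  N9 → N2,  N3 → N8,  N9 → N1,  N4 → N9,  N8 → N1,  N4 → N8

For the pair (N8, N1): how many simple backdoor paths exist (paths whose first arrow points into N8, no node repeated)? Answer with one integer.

A backdoor path from N8 to N1 is any simple undirected path whose first edge points into N8 (i.e. leaves N8 via a parent).
Parents of N8: {N3, N4}.
Enumerating:
  P1: N8 <- N4 -> N9 -> N1
  P2: N8 <- N3 -> N1
That exhausts the simple backdoor paths. Count: 2.

2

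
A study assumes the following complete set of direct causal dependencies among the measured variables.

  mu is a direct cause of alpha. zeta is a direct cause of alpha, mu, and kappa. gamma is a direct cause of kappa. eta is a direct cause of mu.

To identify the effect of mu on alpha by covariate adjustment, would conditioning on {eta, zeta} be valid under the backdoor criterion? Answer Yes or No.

Yes

Backdoor paths from mu to alpha (paths whose first edge points into mu):
  P1: mu <- zeta -> alpha
Condition 1 (no descendant of mu in the set): holds — descendants of mu are {alpha}; none are in {eta, zeta}.
Condition 2 (every backdoor path blocked by {eta, zeta}):
  P1: blocked at fork node zeta ∈ conditioning set.
{eta, zeta} satisfies the backdoor criterion.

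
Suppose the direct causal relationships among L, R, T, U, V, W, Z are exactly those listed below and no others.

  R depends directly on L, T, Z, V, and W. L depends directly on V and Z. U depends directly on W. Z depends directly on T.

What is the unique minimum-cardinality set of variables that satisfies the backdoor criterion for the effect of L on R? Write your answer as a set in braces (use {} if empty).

Variables eligible for adjustment (non-descendants of L, excluding L and R): {T, U, V, W, Z}.
Backdoor paths from L to R:
  P1: L <- V -> R
  P2: L <- Z <- T -> R
  P3: L <- Z -> R
The empty set is not sufficient: P1 (L <- V -> R) has no collider blocking it and no conditioned non-collider, so it is open.
Try {V, Z}:
  P1: blocked at fork node V ∈ conditioning set.
  P2: blocked at chain node Z ∈ conditioning set.
  P3: blocked at fork node Z ∈ conditioning set.
{V, Z} contains no descendant of L and blocks every backdoor path.
Every element of {V, Z} is needed (dropping V leaves P1 open; dropping Z leaves P2 open), so no proper subset is valid.
Among all size-2 subsets of the eligible variables, only {V, Z} blocks every backdoor path, so it is the unique smallest valid adjustment set.

{V, Z}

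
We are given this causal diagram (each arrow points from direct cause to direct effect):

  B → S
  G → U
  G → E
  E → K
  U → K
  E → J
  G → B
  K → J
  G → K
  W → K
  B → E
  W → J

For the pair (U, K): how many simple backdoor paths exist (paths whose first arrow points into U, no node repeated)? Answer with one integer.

7

A backdoor path from U to K is any simple undirected path whose first edge points into U (i.e. leaves U via a parent).
Parents of U: {G}.
Enumerating:
  P1: U <- G -> B -> E -> K
  P2: U <- G -> B -> E -> J <- W -> K
  P3: U <- G -> B -> E -> J <- K
  P4: U <- G -> E -> K
  P5: U <- G -> E -> J <- W -> K
  P6: U <- G -> E -> J <- K
  P7: U <- G -> K
That exhausts the simple backdoor paths. Count: 7.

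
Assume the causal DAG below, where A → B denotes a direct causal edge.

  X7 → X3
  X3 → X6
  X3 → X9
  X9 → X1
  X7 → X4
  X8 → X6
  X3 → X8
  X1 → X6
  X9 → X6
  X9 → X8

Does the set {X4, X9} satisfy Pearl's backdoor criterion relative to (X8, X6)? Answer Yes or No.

No

Backdoor paths from X8 to X6 (paths whose first edge points into X8):
  P1: X8 <- X3 -> X9 -> X1 -> X6
  P2: X8 <- X3 -> X9 -> X6
  P3: X8 <- X3 -> X6
  P4: X8 <- X9 <- X3 -> X6
  P5: X8 <- X9 -> X1 -> X6
  P6: X8 <- X9 -> X6
Condition 1 (no descendant of X8 in the set): holds — descendants of X8 are {X6}; none are in {X4, X9}.
Condition 2 (every backdoor path blocked by {X4, X9}):
  P1: blocked at chain node X9 ∈ conditioning set.
  P2: blocked at chain node X9 ∈ conditioning set.
  P3: open — no interior node is in the conditioning set.
  P4: blocked at chain node X9 ∈ conditioning set.
  P5: blocked at fork node X9 ∈ conditioning set.
  P6: blocked at fork node X9 ∈ conditioning set.
{X4, X9} does not satisfy the backdoor criterion.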